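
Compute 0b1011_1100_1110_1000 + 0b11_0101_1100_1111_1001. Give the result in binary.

Add column by column in base 2, right to left:
  0+1 = 1
  0+0 = 0
  0+0 = 0
  1+1 = 0 carry 1
  0+1+1 = 0 carry 1
  1+1+1 = 1 carry 1
  1+1+1 = 1 carry 1
  1+1+1 = 1 carry 1
  0+0+1 = 1
  0+0 = 0
  1+1 = 0 carry 1
  1+1+1 = 1 carry 1
  1+1+1 = 1 carry 1
  1+0+1 = 0 carry 1
  0+1+1 = 0 carry 1
  1+0+1 = 0 carry 1
  0+1+1 = 0 carry 1
  0+1+1 = 0 carry 1
  final carry 1

0b1000001100111100001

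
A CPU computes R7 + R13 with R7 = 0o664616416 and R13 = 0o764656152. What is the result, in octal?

Add column by column in base 8, right to left:
  6+2 = 0 carry 1
  1+5+1 = 7
  4+1 = 5
  6+6 = 4 carry 1
  1+5+1 = 7
  6+6 = 4 carry 1
  4+4+1 = 1 carry 1
  6+6+1 = 5 carry 1
  6+7+1 = 6 carry 1
  final carry 1

0o1651474570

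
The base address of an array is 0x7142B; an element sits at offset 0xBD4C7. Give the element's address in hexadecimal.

0x12E8F2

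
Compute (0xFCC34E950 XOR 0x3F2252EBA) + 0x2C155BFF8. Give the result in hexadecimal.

First 0xFCC34E950 XOR 0x3F2252EBA = 0xC3E11C7EA.
Add column by column in base 16, right to left:
  A+8 = 2 carry 1
  E+F+1 = E carry 1
  7+F+1 = 7 carry 1
  C+B+1 = 8 carry 1
  1+5+1 = 7
  1+5 = 6
  E+1 = F
  3+C = F
  C+2 = E

0xEFF6787E2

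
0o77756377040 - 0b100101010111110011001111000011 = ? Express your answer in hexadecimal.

0x1DA5ACA5D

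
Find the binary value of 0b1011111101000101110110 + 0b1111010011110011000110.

0b11011010000111000111100

Add column by column in base 2, right to left:
  0+0 = 0
  1+1 = 0 carry 1
  1+1+1 = 1 carry 1
  0+0+1 = 1
  1+0 = 1
  1+0 = 1
  1+1 = 0 carry 1
  0+1+1 = 0 carry 1
  1+0+1 = 0 carry 1
  0+0+1 = 1
  0+1 = 1
  0+1 = 1
  1+1 = 0 carry 1
  0+1+1 = 0 carry 1
  1+0+1 = 0 carry 1
  1+0+1 = 0 carry 1
  1+1+1 = 1 carry 1
  1+0+1 = 0 carry 1
  1+1+1 = 1 carry 1
  1+1+1 = 1 carry 1
  0+1+1 = 0 carry 1
  1+1+1 = 1 carry 1
  final carry 1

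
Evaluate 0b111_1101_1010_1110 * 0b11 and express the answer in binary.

Multiply each base-2 digit by 3, carrying:
  0×3 = 0 → write 0
  1×3 = 3 → write 1 carry 1
  1×3+1 = 4 → write 0 carry 2
  1×3+2 = 5 → write 1 carry 2
  0×3+2 = 2 → write 0 carry 1
  1×3+1 = 4 → write 0 carry 2
  0×3+2 = 2 → write 0 carry 1
  1×3+1 = 4 → write 0 carry 2
  1×3+2 = 5 → write 1 carry 2
  0×3+2 = 2 → write 0 carry 1
  1×3+1 = 4 → write 0 carry 2
  1×3+2 = 5 → write 1 carry 2
  1×3+2 = 5 → write 1 carry 2
  1×3+2 = 5 → write 1 carry 2
  1×3+2 = 5 → write 1 carry 2
  remaining carry: 10

0b10111100100001010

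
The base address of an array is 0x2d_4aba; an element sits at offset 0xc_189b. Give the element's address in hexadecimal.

Add column by column in base 16, right to left:
  a+b = 5 carry 1
  b+9+1 = 5 carry 1
  a+8+1 = 3 carry 1
  4+1+1 = 6
  d+c = 9 carry 1
  2+0+1 = 3

0x396355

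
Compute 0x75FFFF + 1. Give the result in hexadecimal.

The trailing 4 digits are F (max in base 16), so adding 1 cascades: they roll to 0 and the next digit up increments.

0x760000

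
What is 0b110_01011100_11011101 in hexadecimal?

Group the bits into nibbles: 0110 0101 1100 1101 1101 → 65CDD.

0x65CDD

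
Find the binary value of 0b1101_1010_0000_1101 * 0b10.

0b11011010000011010

Multiply each base-2 digit by 2, carrying:
  1×2 = 2 → write 0 carry 1
  0×2+1 = 1 → write 1
  1×2 = 2 → write 0 carry 1
  1×2+1 = 3 → write 1 carry 1
  0×2+1 = 1 → write 1
  0×2 = 0 → write 0
  0×2 = 0 → write 0
  0×2 = 0 → write 0
  0×2 = 0 → write 0
  1×2 = 2 → write 0 carry 1
  0×2+1 = 1 → write 1
  1×2 = 2 → write 0 carry 1
  1×2+1 = 3 → write 1 carry 1
  0×2+1 = 1 → write 1
  1×2 = 2 → write 0 carry 1
  1×2+1 = 3 → write 1 carry 1
  remaining carry: 1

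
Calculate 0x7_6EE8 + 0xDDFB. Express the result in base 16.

Add column by column in base 16, right to left:
  8+B = 3 carry 1
  E+F+1 = E carry 1
  E+D+1 = C carry 1
  6+D+1 = 4 carry 1
  7+0+1 = 8

0x84CE3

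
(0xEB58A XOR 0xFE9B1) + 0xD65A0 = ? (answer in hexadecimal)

0xEC1DB

First 0xEB58A XOR 0xFE9B1 = 0x15C3B.
Add column by column in base 16, right to left:
  B+0 = B
  3+A = D
  C+5 = 1 carry 1
  5+6+1 = C
  1+D = E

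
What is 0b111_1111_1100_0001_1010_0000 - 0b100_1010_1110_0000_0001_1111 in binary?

Subtract column by column in base 2:
  0-1 → 1 (borrow)
  0-1-1 → 0 (borrow)
  0-1-1 → 0 (borrow)
  0-1-1 → 0 (borrow)
  0-1-1 → 0 (borrow)
  1-0-1 → 0
  0-0 → 0
  1-0 → 1
  1-0 → 1
  0-0 → 0
  0-0 → 0
  0-0 → 0
  0-0 → 0
  0-1 → 1 (borrow)
  1-1-1 → 1 (borrow)
  1-1-1 → 1 (borrow)
  1-0-1 → 0
  1-1 → 0
  1-0 → 1
  1-1 → 0
  1-0 → 1
  1-0 → 1
  1-1 → 0

0b1101001110000110000001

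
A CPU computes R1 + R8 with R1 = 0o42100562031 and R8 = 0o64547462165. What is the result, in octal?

0o126650244216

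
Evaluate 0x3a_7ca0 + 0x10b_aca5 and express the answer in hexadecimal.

0x1462945

Add column by column in base 16, right to left:
  0+5 = 5
  a+a = 4 carry 1
  c+c+1 = 9 carry 1
  7+a+1 = 2 carry 1
  a+b+1 = 6 carry 1
  3+0+1 = 4
  0+1 = 1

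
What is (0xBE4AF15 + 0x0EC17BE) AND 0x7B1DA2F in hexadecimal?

Add column by column in base 16, right to left:
  5+E = 3 carry 1
  1+B+1 = D
  F+7 = 6 carry 1
  A+1+1 = C
  4+C = 0 carry 1
  E+E+1 = D carry 1
  B+0+1 = C
Sum = 0xCD0C6D3; now AND with 0x7B1DA2F:
  C&7=4, D&B=9, 0&1=0, C&D=C, 6&A=2, D&2=0, 3&F=3

0x490C203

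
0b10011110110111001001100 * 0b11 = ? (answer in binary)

0b111011100100101011100100

Multiply each base-2 digit by 3, carrying:
  0×3 = 0 → write 0
  0×3 = 0 → write 0
  1×3 = 3 → write 1 carry 1
  1×3+1 = 4 → write 0 carry 2
  0×3+2 = 2 → write 0 carry 1
  0×3+1 = 1 → write 1
  1×3 = 3 → write 1 carry 1
  0×3+1 = 1 → write 1
  0×3 = 0 → write 0
  1×3 = 3 → write 1 carry 1
  1×3+1 = 4 → write 0 carry 2
  1×3+2 = 5 → write 1 carry 2
  0×3+2 = 2 → write 0 carry 1
  1×3+1 = 4 → write 0 carry 2
  1×3+2 = 5 → write 1 carry 2
  0×3+2 = 2 → write 0 carry 1
  1×3+1 = 4 → write 0 carry 2
  1×3+2 = 5 → write 1 carry 2
  1×3+2 = 5 → write 1 carry 2
  1×3+2 = 5 → write 1 carry 2
  0×3+2 = 2 → write 0 carry 1
  0×3+1 = 1 → write 1
  1×3 = 3 → write 1 carry 1
  remaining carry: 1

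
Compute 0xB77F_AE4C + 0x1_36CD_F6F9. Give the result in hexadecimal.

0x1EE4DA545

Add column by column in base 16, right to left:
  C+9 = 5 carry 1
  4+F+1 = 4 carry 1
  E+6+1 = 5 carry 1
  A+F+1 = A carry 1
  F+D+1 = D carry 1
  7+C+1 = 4 carry 1
  7+6+1 = E
  B+3 = E
  0+1 = 1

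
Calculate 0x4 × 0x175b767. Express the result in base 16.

0x5d6dd9c

Multiply each base-16 digit by 4, carrying:
  7×4 = 28 → write c carry 1
  6×4+1 = 25 → write 9 carry 1
  7×4+1 = 29 → write d carry 1
  b×4+1 = 45 → write d carry 2
  5×4+2 = 22 → write 6 carry 1
  7×4+1 = 29 → write d carry 1
  1×4+1 = 5 → write 5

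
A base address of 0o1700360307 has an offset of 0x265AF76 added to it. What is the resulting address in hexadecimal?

0x1167903D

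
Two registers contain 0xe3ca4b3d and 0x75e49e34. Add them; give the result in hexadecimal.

0x159aee971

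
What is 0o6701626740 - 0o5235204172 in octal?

0o1444422546

Subtract column by column in base 8:
  0-2 → 6 (borrow)
  4-7-1 → 4 (borrow)
  7-1-1 → 5
  6-4 → 2
  2-0 → 2
  6-2 → 4
  1-5 → 4 (borrow)
  0-3-1 → 4 (borrow)
  7-2-1 → 4
  6-5 → 1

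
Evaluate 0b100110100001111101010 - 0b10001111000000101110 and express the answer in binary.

Subtract column by column in base 2:
  0-0 → 0
  1-1 → 0
  0-1 → 1 (borrow)
  1-1-1 → 1 (borrow)
  0-0-1 → 1 (borrow)
  1-1-1 → 1 (borrow)
  1-0-1 → 0
  1-0 → 1
  1-0 → 1
  1-0 → 1
  0-0 → 0
  0-0 → 0
  0-1 → 1 (borrow)
  0-1-1 → 0 (borrow)
  1-1-1 → 1 (borrow)
  0-1-1 → 0 (borrow)
  1-0-1 → 0
  1-0 → 1
  0-0 → 0
  0-1 → 1 (borrow)
  1-0-1 → 0

0b10100101001110111100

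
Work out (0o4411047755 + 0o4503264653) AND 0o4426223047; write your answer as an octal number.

Add column by column in base 8, right to left:
  5+3 = 0 carry 1
  5+5+1 = 3 carry 1
  7+6+1 = 6 carry 1
  7+4+1 = 4 carry 1
  4+6+1 = 3 carry 1
  0+2+1 = 3
  1+3 = 4
  1+0 = 1
  4+5 = 1 carry 1
  4+4+1 = 1 carry 1
  final carry 1
Sum = 0o11114334630; now AND with 0o4426223047:
  1&0=0, 1&4=0, 1&4=0, 1&2=0, 4&6=4, 3&2=2, 3&2=2, 4&3=0, 6&0=0, 3&4=0, 0&7=0

0o4220000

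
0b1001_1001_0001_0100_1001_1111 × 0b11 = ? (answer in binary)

Multiply each base-2 digit by 3, carrying:
  1×3 = 3 → write 1 carry 1
  1×3+1 = 4 → write 0 carry 2
  1×3+2 = 5 → write 1 carry 2
  1×3+2 = 5 → write 1 carry 2
  1×3+2 = 5 → write 1 carry 2
  0×3+2 = 2 → write 0 carry 1
  0×3+1 = 1 → write 1
  1×3 = 3 → write 1 carry 1
  0×3+1 = 1 → write 1
  0×3 = 0 → write 0
  1×3 = 3 → write 1 carry 1
  0×3+1 = 1 → write 1
  1×3 = 3 → write 1 carry 1
  0×3+1 = 1 → write 1
  0×3 = 0 → write 0
  0×3 = 0 → write 0
  1×3 = 3 → write 1 carry 1
  0×3+1 = 1 → write 1
  0×3 = 0 → write 0
  1×3 = 3 → write 1 carry 1
  1×3+1 = 4 → write 0 carry 2
  0×3+2 = 2 → write 0 carry 1
  0×3+1 = 1 → write 1
  1×3 = 3 → write 1 carry 1
  remaining carry: 1

0b1110010110011110111011101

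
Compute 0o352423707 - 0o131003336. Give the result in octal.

0o221420351

Subtract column by column in base 8:
  7-6 → 1
  0-3 → 5 (borrow)
  7-3-1 → 3
  3-3 → 0
  2-0 → 2
  4-0 → 4
  2-1 → 1
  5-3 → 2
  3-1 → 2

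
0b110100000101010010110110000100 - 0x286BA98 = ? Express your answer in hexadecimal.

0x318E72EC

0b110100000101010010110110000100 = 0x34152D84 in hexadecimal.
Subtract column by column in base 16:
  4-8 → C (borrow)
  8-9-1 → E (borrow)
  D-A-1 → 2
  2-B → 7 (borrow)
  5-6-1 → E (borrow)
  1-8-1 → 8 (borrow)
  4-2-1 → 1
  3-0 → 3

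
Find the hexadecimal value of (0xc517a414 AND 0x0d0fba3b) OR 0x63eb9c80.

0x67efbc90

0xc517a414 AND 0x0d0fba3b = 0x0507a010.
Then OR with 0x63eb9c80.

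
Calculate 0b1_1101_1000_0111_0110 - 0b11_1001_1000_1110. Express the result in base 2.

0b11001111011101000

Subtract column by column in base 2:
  0-0 → 0
  1-1 → 0
  1-1 → 0
  0-1 → 1 (borrow)
  1-0-1 → 0
  1-0 → 1
  1-0 → 1
  0-1 → 1 (borrow)
  0-1-1 → 0 (borrow)
  0-0-1 → 1 (borrow)
  0-0-1 → 1 (borrow)
  1-1-1 → 1 (borrow)
  1-1-1 → 1 (borrow)
  0-1-1 → 0 (borrow)
  1-0-1 → 0
  1-0 → 1
  1-0 → 1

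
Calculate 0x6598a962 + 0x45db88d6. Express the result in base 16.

0xab743238

Add column by column in base 16, right to left:
  2+6 = 8
  6+d = 3 carry 1
  9+8+1 = 2 carry 1
  a+8+1 = 3 carry 1
  8+b+1 = 4 carry 1
  9+d+1 = 7 carry 1
  5+5+1 = b
  6+4 = a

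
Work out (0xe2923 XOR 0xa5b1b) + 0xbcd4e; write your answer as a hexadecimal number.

First 0xe2923 XOR 0xa5b1b = 0x47238.
Add column by column in base 16, right to left:
  8+e = 6 carry 1
  3+4+1 = 8
  2+d = f
  7+c = 3 carry 1
  4+b+1 = 0 carry 1
  final carry 1

0x103f86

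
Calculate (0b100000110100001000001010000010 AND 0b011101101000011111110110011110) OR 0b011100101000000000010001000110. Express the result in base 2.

0b11100101000001000010011000110

0b100000110100001000001010000010 AND 0b011101101000011111110110011110 = 0b000000100000001000000010000010.
Then OR with 0b011100101000000000010001000110.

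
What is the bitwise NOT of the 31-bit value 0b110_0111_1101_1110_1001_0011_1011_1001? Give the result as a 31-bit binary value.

Invert each bit: 1100111110111101001001110111001 → 0011000001000010110110001000110.

0b0011000001000010110110001000110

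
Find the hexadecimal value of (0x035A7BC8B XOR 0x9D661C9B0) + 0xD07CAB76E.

First 0x035A7BC8B XOR 0x9D661C9B0 = 0x9E3C6753B.
Add column by column in base 16, right to left:
  B+E = 9 carry 1
  3+6+1 = A
  5+7 = C
  7+B = 2 carry 1
  6+A+1 = 1 carry 1
  C+C+1 = 9 carry 1
  3+7+1 = B
  E+0 = E
  9+D = 6 carry 1
  final carry 1

0x16EB912CA9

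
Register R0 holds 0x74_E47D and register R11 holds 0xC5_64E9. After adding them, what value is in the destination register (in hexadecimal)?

Add column by column in base 16, right to left:
  D+9 = 6 carry 1
  7+E+1 = 6 carry 1
  4+4+1 = 9
  E+6 = 4 carry 1
  4+5+1 = A
  7+C = 3 carry 1
  final carry 1

0x13A4966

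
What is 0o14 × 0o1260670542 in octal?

Multiply each base-8 digit by 12, carrying:
  2×12 = 24 → write 0 carry 3
  4×12+3 = 51 → write 3 carry 6
  5×12+6 = 66 → write 2 carry 8
  0×12+8 = 8 → write 0 carry 1
  7×12+1 = 85 → write 5 carry 10
  6×12+10 = 82 → write 2 carry 10
  0×12+10 = 10 → write 2 carry 1
  6×12+1 = 73 → write 1 carry 9
  2×12+9 = 33 → write 1 carry 4
  1×12+4 = 16 → write 0 carry 2
  remaining carry: 2

0o20112250230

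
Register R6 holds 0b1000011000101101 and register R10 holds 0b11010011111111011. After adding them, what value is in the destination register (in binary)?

0b100010111000101000

Add column by column in base 2, right to left:
  1+1 = 0 carry 1
  0+1+1 = 0 carry 1
  1+0+1 = 0 carry 1
  1+1+1 = 1 carry 1
  0+1+1 = 0 carry 1
  1+1+1 = 1 carry 1
  0+1+1 = 0 carry 1
  0+1+1 = 0 carry 1
  0+1+1 = 0 carry 1
  1+1+1 = 1 carry 1
  1+1+1 = 1 carry 1
  0+0+1 = 1
  0+0 = 0
  0+1 = 1
  0+0 = 0
  1+1 = 0 carry 1
  0+1+1 = 0 carry 1
  final carry 1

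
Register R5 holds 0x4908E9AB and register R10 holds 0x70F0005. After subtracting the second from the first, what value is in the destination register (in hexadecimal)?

0x41F9E9A6

Subtract column by column in base 16:
  B-5 → 6
  A-0 → A
  9-0 → 9
  E-0 → E
  8-F → 9 (borrow)
  0-0-1 → F (borrow)
  9-7-1 → 1
  4-0 → 4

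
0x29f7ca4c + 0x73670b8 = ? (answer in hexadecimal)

Add column by column in base 16, right to left:
  c+8 = 4 carry 1
  4+b+1 = 0 carry 1
  a+0+1 = b
  c+7 = 3 carry 1
  7+6+1 = e
  f+3 = 2 carry 1
  9+7+1 = 1 carry 1
  2+0+1 = 3

0x312e3b04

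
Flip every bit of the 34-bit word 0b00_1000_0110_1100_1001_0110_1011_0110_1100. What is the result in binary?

Invert each bit: 0010000110110010010110101101101100 → 1101111001001101101001010010010011.

0b1101111001001101101001010010010011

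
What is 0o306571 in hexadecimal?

Each octal digit is 3 bits: 3=011 0=000 6=110 5=101 7=111 1=001.
Group the bits into nibbles: 0001 1000 1101 0111 1001 → 18d79.

0x18d79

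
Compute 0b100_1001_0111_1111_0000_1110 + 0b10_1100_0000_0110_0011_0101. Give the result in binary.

0b11101011000010101000011

Add column by column in base 2, right to left:
  0+1 = 1
  1+0 = 1
  1+1 = 0 carry 1
  1+0+1 = 0 carry 1
  0+1+1 = 0 carry 1
  0+1+1 = 0 carry 1
  0+0+1 = 1
  0+0 = 0
  1+0 = 1
  1+1 = 0 carry 1
  1+1+1 = 1 carry 1
  1+0+1 = 0 carry 1
  1+0+1 = 0 carry 1
  1+0+1 = 0 carry 1
  1+0+1 = 0 carry 1
  0+0+1 = 1
  1+0 = 1
  0+0 = 0
  0+1 = 1
  1+1 = 0 carry 1
  0+0+1 = 1
  0+1 = 1
  1+0 = 1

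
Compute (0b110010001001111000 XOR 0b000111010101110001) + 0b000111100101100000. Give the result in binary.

0b111101000001101001

First 0b110010001001111000 XOR 0b000111010101110001 = 0b110101011100001001.
Add column by column in base 2, right to left:
  1+0 = 1
  0+0 = 0
  0+0 = 0
  1+0 = 1
  0+0 = 0
  0+1 = 1
  0+1 = 1
  0+0 = 0
  1+1 = 0 carry 1
  1+0+1 = 0 carry 1
  1+0+1 = 0 carry 1
  0+1+1 = 0 carry 1
  1+1+1 = 1 carry 1
  0+1+1 = 0 carry 1
  1+1+1 = 1 carry 1
  0+0+1 = 1
  1+0 = 1
  1+0 = 1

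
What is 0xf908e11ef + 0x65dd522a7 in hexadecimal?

0x15ee633496

Add column by column in base 16, right to left:
  f+7 = 6 carry 1
  e+a+1 = 9 carry 1
  1+2+1 = 4
  1+2 = 3
  e+5 = 3 carry 1
  8+d+1 = 6 carry 1
  0+d+1 = e
  9+5 = e
  f+6 = 5 carry 1
  final carry 1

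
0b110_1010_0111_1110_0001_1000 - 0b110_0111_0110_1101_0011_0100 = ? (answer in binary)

Subtract column by column in base 2:
  0-0 → 0
  0-0 → 0
  0-1 → 1 (borrow)
  1-0-1 → 0
  1-1 → 0
  0-1 → 1 (borrow)
  0-0-1 → 1 (borrow)
  0-0-1 → 1 (borrow)
  0-1-1 → 0 (borrow)
  1-0-1 → 0
  1-1 → 0
  1-1 → 0
  1-0 → 1
  1-1 → 0
  1-1 → 0
  0-0 → 0
  0-1 → 1 (borrow)
  1-1-1 → 1 (borrow)
  0-1-1 → 0 (borrow)
  1-0-1 → 0
  0-0 → 0
  1-1 → 0
  1-1 → 0

0b110001000011100100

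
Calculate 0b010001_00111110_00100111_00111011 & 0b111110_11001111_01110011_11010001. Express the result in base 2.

AND bit by bit (1 only where both bits are 1):
  010001001111100010011100111011
& 111110110011110111001111010001
= 010000000011100010001100010001

0b010000000011100010001100010001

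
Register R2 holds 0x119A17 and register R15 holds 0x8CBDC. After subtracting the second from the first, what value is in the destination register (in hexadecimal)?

0x8CE3B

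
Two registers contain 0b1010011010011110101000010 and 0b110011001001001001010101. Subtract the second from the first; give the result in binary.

0b100000001010101011101101

Subtract column by column in base 2:
  0-1 → 1 (borrow)
  1-0-1 → 0
  0-1 → 1 (borrow)
  0-0-1 → 1 (borrow)
  0-1-1 → 0 (borrow)
  0-0-1 → 1 (borrow)
  1-1-1 → 1 (borrow)
  0-0-1 → 1 (borrow)
  1-0-1 → 0
  0-1 → 1 (borrow)
  1-0-1 → 0
  1-0 → 1
  1-1 → 0
  1-0 → 1
  0-0 → 0
  0-1 → 1 (borrow)
  1-0-1 → 0
  0-0 → 0
  1-1 → 0
  1-1 → 0
  0-0 → 0
  0-0 → 0
  1-1 → 0
  0-1 → 1 (borrow)
  1-0-1 → 0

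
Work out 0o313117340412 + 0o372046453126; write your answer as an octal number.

Add column by column in base 8, right to left:
  2+6 = 0 carry 1
  1+2+1 = 4
  4+1 = 5
  0+3 = 3
  4+5 = 1 carry 1
  3+4+1 = 0 carry 1
  7+6+1 = 6 carry 1
  1+4+1 = 6
  1+0 = 1
  3+2 = 5
  1+7 = 0 carry 1
  3+3+1 = 7

0o705166013540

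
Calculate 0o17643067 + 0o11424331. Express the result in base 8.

Add column by column in base 8, right to left:
  7+1 = 0 carry 1
  6+3+1 = 2 carry 1
  0+3+1 = 4
  3+4 = 7
  4+2 = 6
  6+4 = 2 carry 1
  7+1+1 = 1 carry 1
  1+1+1 = 3

0o31267420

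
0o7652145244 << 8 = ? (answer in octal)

8 bits is not a whole number of base-8 digits; in binary: 111110101010001100101010100100 << 8 = 11111010101000110010101010010000000000.

0o3725062522000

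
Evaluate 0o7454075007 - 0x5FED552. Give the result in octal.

0x5FED552 = 0o577552522 in octal.
Subtract column by column in base 8:
  7-2 → 5
  0-2 → 6 (borrow)
  0-5-1 → 2 (borrow)
  5-2-1 → 2
  7-5 → 2
  0-5 → 3 (borrow)
  4-7-1 → 4 (borrow)
  5-7-1 → 5 (borrow)
  4-5-1 → 6 (borrow)
  7-0-1 → 6

0o6654322265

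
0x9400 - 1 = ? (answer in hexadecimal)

0x93FF

The trailing 2 digits are 0, so subtracting 1 borrows through: they become F and the next digit up decrements.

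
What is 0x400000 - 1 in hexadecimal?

0x3FFFFF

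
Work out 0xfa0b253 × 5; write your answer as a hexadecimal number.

0x4e237b9f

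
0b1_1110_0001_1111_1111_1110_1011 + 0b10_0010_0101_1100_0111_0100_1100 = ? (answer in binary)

0b100000001111100011100110111

Add column by column in base 2, right to left:
  1+0 = 1
  1+0 = 1
  0+1 = 1
  1+1 = 0 carry 1
  0+0+1 = 1
  1+0 = 1
  1+1 = 0 carry 1
  1+0+1 = 0 carry 1
  1+1+1 = 1 carry 1
  1+1+1 = 1 carry 1
  1+1+1 = 1 carry 1
  1+0+1 = 0 carry 1
  1+0+1 = 0 carry 1
  1+0+1 = 0 carry 1
  1+1+1 = 1 carry 1
  1+1+1 = 1 carry 1
  1+1+1 = 1 carry 1
  0+0+1 = 1
  0+1 = 1
  0+0 = 0
  0+0 = 0
  1+1 = 0 carry 1
  1+0+1 = 0 carry 1
  1+0+1 = 0 carry 1
  1+0+1 = 0 carry 1
  0+1+1 = 0 carry 1
  final carry 1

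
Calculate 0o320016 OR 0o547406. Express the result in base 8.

OR each oct digit independently (no carries):
  3|5=7, 2|4=6, 0|7=7, 0|4=4, 1|0=1, 6|6=6

0o767416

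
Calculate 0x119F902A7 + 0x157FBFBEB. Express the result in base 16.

Add column by column in base 16, right to left:
  7+B = 2 carry 1
  A+E+1 = 9 carry 1
  2+B+1 = E
  0+F = F
  9+B = 4 carry 1
  F+F+1 = F carry 1
  9+7+1 = 1 carry 1
  1+5+1 = 7
  1+1 = 2

0x271F4FE92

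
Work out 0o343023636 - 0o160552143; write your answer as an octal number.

0o162251473

Subtract column by column in base 8:
  6-3 → 3
  3-4 → 7 (borrow)
  6-1-1 → 4
  3-2 → 1
  2-5 → 5 (borrow)
  0-5-1 → 2 (borrow)
  3-0-1 → 2
  4-6 → 6 (borrow)
  3-1-1 → 1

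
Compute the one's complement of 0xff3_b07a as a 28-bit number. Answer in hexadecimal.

0x00c4f85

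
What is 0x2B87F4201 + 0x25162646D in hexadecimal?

Add column by column in base 16, right to left:
  1+D = E
  0+6 = 6
  2+4 = 6
  4+6 = A
  F+2 = 1 carry 1
  7+6+1 = E
  8+1 = 9
  B+5 = 0 carry 1
  2+2+1 = 5

0x509E1A66E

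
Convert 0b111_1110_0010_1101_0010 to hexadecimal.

Group the bits into nibbles: 0111 1110 0010 1101 0010 → 7E2D2.

0x7E2D2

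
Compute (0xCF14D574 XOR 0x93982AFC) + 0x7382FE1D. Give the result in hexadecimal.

0xD00FFDA5

First 0xCF14D574 XOR 0x93982AFC = 0x5C8CFF88.
Add column by column in base 16, right to left:
  8+D = 5 carry 1
  8+1+1 = A
  F+E = D carry 1
  F+F+1 = F carry 1
  C+2+1 = F
  8+8 = 0 carry 1
  C+3+1 = 0 carry 1
  5+7+1 = D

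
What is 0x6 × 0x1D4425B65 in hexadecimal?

0xAF98E245E

Multiply each base-16 digit by 6, carrying:
  5×6 = 30 → write E carry 1
  6×6+1 = 37 → write 5 carry 2
  B×6+2 = 68 → write 4 carry 4
  5×6+4 = 34 → write 2 carry 2
  2×6+2 = 14 → write E
  4×6 = 24 → write 8 carry 1
  4×6+1 = 25 → write 9 carry 1
  D×6+1 = 79 → write F carry 4
  1×6+4 = 10 → write A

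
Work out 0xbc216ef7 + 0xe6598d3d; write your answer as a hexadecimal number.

0x1a27afc34

Add column by column in base 16, right to left:
  7+d = 4 carry 1
  f+3+1 = 3 carry 1
  e+d+1 = c carry 1
  6+8+1 = f
  1+9 = a
  2+5 = 7
  c+6 = 2 carry 1
  b+e+1 = a carry 1
  final carry 1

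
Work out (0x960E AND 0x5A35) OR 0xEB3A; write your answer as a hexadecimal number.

0xFB3E

0x960E AND 0x5A35 = 0x1204.
Then OR with 0xEB3A.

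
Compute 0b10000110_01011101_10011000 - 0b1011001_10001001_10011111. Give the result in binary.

0b1011001101001111111001

Subtract column by column in base 2:
  0-1 → 1 (borrow)
  0-1-1 → 0 (borrow)
  0-1-1 → 0 (borrow)
  1-1-1 → 1 (borrow)
  1-1-1 → 1 (borrow)
  0-0-1 → 1 (borrow)
  0-0-1 → 1 (borrow)
  1-1-1 → 1 (borrow)
  1-1-1 → 1 (borrow)
  0-0-1 → 1 (borrow)
  1-0-1 → 0
  1-1 → 0
  1-0 → 1
  0-0 → 0
  1-0 → 1
  0-1 → 1 (borrow)
  0-1-1 → 0 (borrow)
  1-0-1 → 0
  1-0 → 1
  0-1 → 1 (borrow)
  0-1-1 → 0 (borrow)
  0-0-1 → 1 (borrow)
  0-1-1 → 0 (borrow)
  1-0-1 → 0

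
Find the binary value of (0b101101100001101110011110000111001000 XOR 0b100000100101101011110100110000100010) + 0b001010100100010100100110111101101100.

First 0b101101100001101110011110000111001000 XOR 0b100000100101101011110100110000100010 = 0b001101000100000101101010110111101010.
Add column by column in base 2, right to left:
  0+0 = 0
  1+0 = 1
  0+1 = 1
  1+1 = 0 carry 1
  0+0+1 = 1
  1+1 = 0 carry 1
  1+1+1 = 1 carry 1
  1+0+1 = 0 carry 1
  1+1+1 = 1 carry 1
  0+1+1 = 0 carry 1
  1+1+1 = 1 carry 1
  1+1+1 = 1 carry 1
  0+0+1 = 1
  1+1 = 0 carry 1
  0+1+1 = 0 carry 1
  1+0+1 = 0 carry 1
  0+0+1 = 1
  1+1 = 0 carry 1
  1+0+1 = 0 carry 1
  0+0+1 = 1
  1+1 = 0 carry 1
  0+0+1 = 1
  0+1 = 1
  0+0 = 0
  0+0 = 0
  0+0 = 0
  1+1 = 0 carry 1
  0+0+1 = 1
  0+0 = 0
  0+1 = 1
  1+0 = 1
  0+1 = 1
  1+0 = 1
  1+1 = 0 carry 1
  final carry 1

0b10111101000011010010001110101010110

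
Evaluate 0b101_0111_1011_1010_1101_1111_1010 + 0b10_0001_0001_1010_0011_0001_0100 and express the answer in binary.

Add column by column in base 2, right to left:
  0+0 = 0
  1+0 = 1
  0+1 = 1
  1+0 = 1
  1+1 = 0 carry 1
  1+0+1 = 0 carry 1
  1+0+1 = 0 carry 1
  1+0+1 = 0 carry 1
  1+1+1 = 1 carry 1
  0+1+1 = 0 carry 1
  1+0+1 = 0 carry 1
  1+0+1 = 0 carry 1
  0+0+1 = 1
  1+1 = 0 carry 1
  0+0+1 = 1
  1+1 = 0 carry 1
  1+1+1 = 1 carry 1
  1+0+1 = 0 carry 1
  0+0+1 = 1
  1+0 = 1
  1+1 = 0 carry 1
  1+0+1 = 0 carry 1
  1+0+1 = 0 carry 1
  0+0+1 = 1
  1+0 = 1
  0+1 = 1
  1+0 = 1

0b111100011010101000100001110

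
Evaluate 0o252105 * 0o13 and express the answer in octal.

0o3517367

Multiply each base-8 digit by 11, carrying:
  5×11 = 55 → write 7 carry 6
  0×11+6 = 6 → write 6
  1×11 = 11 → write 3 carry 1
  2×11+1 = 23 → write 7 carry 2
  5×11+2 = 57 → write 1 carry 7
  2×11+7 = 29 → write 5 carry 3
  remaining carry: 3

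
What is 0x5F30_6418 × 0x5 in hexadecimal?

0x1DBF1F478

Multiply each base-16 digit by 5, carrying:
  8×5 = 40 → write 8 carry 2
  1×5+2 = 7 → write 7
  4×5 = 20 → write 4 carry 1
  6×5+1 = 31 → write F carry 1
  0×5+1 = 1 → write 1
  3×5 = 15 → write F
  F×5 = 75 → write B carry 4
  5×5+4 = 29 → write D carry 1
  remaining carry: 1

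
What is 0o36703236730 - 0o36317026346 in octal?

0o364210362

Subtract column by column in base 8:
  0-6 → 2 (borrow)
  3-4-1 → 6 (borrow)
  7-3-1 → 3
  6-6 → 0
  3-2 → 1
  2-0 → 2
  3-7 → 4 (borrow)
  0-1-1 → 6 (borrow)
  7-3-1 → 3
  6-6 → 0
  3-3 → 0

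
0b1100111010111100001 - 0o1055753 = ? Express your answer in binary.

0b100001100111110110

0o1055753 = 0b1000101101111101011 in binary.
Subtract column by column in base 2:
  1-1 → 0
  0-1 → 1 (borrow)
  0-0-1 → 1 (borrow)
  0-1-1 → 0 (borrow)
  0-0-1 → 1 (borrow)
  1-1-1 → 1 (borrow)
  1-1-1 → 1 (borrow)
  1-1-1 → 1 (borrow)
  1-1-1 → 1 (borrow)
  0-1-1 → 0 (borrow)
  1-0-1 → 0
  0-1 → 1 (borrow)
  1-1-1 → 1 (borrow)
  1-0-1 → 0
  1-1 → 0
  0-0 → 0
  0-0 → 0
  1-0 → 1
  1-1 → 0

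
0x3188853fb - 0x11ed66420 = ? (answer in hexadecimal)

0x1f9b1efdb

Subtract column by column in base 16:
  b-0 → b
  f-2 → d
  3-4 → f (borrow)
  5-6-1 → e (borrow)
  8-6-1 → 1
  8-d → b (borrow)
  8-e-1 → 9 (borrow)
  1-1-1 → f (borrow)
  3-1-1 → 1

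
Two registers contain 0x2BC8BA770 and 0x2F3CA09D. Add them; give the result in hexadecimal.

0x2EBC8480D

Add column by column in base 16, right to left:
  0+D = D
  7+9 = 0 carry 1
  7+0+1 = 8
  A+A = 4 carry 1
  B+C+1 = 8 carry 1
  8+3+1 = C
  C+F = B carry 1
  B+2+1 = E
  2+0 = 2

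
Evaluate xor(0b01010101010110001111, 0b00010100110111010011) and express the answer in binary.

0b01000001100001011100

XOR bit by bit (1 where the bits differ):
  01010101010110001111
^ 00010100110111010011
= 01000001100001011100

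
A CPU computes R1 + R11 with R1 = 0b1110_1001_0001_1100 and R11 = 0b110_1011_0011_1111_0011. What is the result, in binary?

0b1111001110100001111

Add column by column in base 2, right to left:
  0+1 = 1
  0+1 = 1
  1+0 = 1
  1+0 = 1
  1+1 = 0 carry 1
  0+1+1 = 0 carry 1
  0+1+1 = 0 carry 1
  0+1+1 = 0 carry 1
  1+1+1 = 1 carry 1
  0+1+1 = 0 carry 1
  0+0+1 = 1
  1+0 = 1
  0+1 = 1
  1+1 = 0 carry 1
  1+0+1 = 0 carry 1
  1+1+1 = 1 carry 1
  0+0+1 = 1
  0+1 = 1
  0+1 = 1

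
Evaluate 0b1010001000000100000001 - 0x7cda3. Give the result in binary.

0x7cda3 = 0b1111100110110100011 in binary.
Subtract column by column in base 2:
  1-1 → 0
  0-1 → 1 (borrow)
  0-0-1 → 1 (borrow)
  0-0-1 → 1 (borrow)
  0-0-1 → 1 (borrow)
  0-1-1 → 0 (borrow)
  0-0-1 → 1 (borrow)
  0-1-1 → 0 (borrow)
  1-1-1 → 1 (borrow)
  0-0-1 → 1 (borrow)
  0-1-1 → 0 (borrow)
  0-1-1 → 0 (borrow)
  0-0-1 → 1 (borrow)
  0-0-1 → 1 (borrow)
  0-1-1 → 0 (borrow)
  1-1-1 → 1 (borrow)
  0-1-1 → 0 (borrow)
  0-1-1 → 0 (borrow)
  0-1-1 → 0 (borrow)
  1-0-1 → 0
  0-0 → 0
  1-0 → 1

0b1000001011001101011110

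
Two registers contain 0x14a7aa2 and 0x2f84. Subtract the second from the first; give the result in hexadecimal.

Subtract column by column in base 16:
  2-4 → e (borrow)
  a-8-1 → 1
  a-f → b (borrow)
  7-2-1 → 4
  a-0 → a
  4-0 → 4
  1-0 → 1

0x14a4b1e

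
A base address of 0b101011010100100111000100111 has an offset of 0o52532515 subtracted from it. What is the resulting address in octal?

0o457714332

0b101011010100100111000100111 = 0o532447047 in octal.
Subtract column by column in base 8:
  7-5 → 2
  4-1 → 3
  0-5 → 3 (borrow)
  7-2-1 → 4
  4-3 → 1
  4-5 → 7 (borrow)
  2-2-1 → 7 (borrow)
  3-5-1 → 5 (borrow)
  5-0-1 → 4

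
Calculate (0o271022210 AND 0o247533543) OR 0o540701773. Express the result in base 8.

0o271022210 AND 0o247533543 = 0o241022000.
Then OR with 0o540701773.

0o741723773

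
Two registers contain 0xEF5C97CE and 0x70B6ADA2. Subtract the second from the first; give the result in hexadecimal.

Subtract column by column in base 16:
  E-2 → C
  C-A → 2
  7-D → A (borrow)
  9-A-1 → E (borrow)
  C-6-1 → 5
  5-B → A (borrow)
  F-0-1 → E
  E-7 → 7

0x7EA5EA2C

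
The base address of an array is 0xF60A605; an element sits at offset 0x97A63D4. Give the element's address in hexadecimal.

0x18DB09D9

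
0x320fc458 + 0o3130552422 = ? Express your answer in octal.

0x320fc458 = 0o6203742130 in octal.
Add column by column in base 8, right to left:
  0+2 = 2
  3+2 = 5
  1+4 = 5
  2+2 = 4
  4+5 = 1 carry 1
  7+5+1 = 5 carry 1
  3+0+1 = 4
  0+3 = 3
  2+1 = 3
  6+3 = 1 carry 1
  final carry 1

0o11334514552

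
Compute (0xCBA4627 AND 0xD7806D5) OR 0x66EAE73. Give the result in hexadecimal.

0xCBA4627 AND 0xD7806D5 = 0xC380605.
Then OR with 0x66EAE73.

0xE7EAE77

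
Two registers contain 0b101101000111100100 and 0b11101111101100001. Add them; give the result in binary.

0b1001011000101000101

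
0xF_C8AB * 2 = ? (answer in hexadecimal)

Multiply each base-16 digit by 2, carrying:
  B×2 = 22 → write 6 carry 1
  A×2+1 = 21 → write 5 carry 1
  8×2+1 = 17 → write 1 carry 1
  C×2+1 = 25 → write 9 carry 1
  F×2+1 = 31 → write F carry 1
  remaining carry: 1

0x1F9156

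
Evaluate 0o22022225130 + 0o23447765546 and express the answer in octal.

0o45472212676

Add column by column in base 8, right to left:
  0+6 = 6
  3+4 = 7
  1+5 = 6
  5+5 = 2 carry 1
  2+6+1 = 1 carry 1
  2+7+1 = 2 carry 1
  2+7+1 = 2 carry 1
  2+4+1 = 7
  0+4 = 4
  2+3 = 5
  2+2 = 4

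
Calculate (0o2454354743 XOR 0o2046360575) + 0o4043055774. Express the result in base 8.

0o4455112232

First 0o2454354743 XOR 0o2046360575 = 0o0412034236.
Add column by column in base 8, right to left:
  6+4 = 2 carry 1
  3+7+1 = 3 carry 1
  2+7+1 = 2 carry 1
  4+5+1 = 2 carry 1
  3+5+1 = 1 carry 1
  0+0+1 = 1
  2+3 = 5
  1+4 = 5
  4+0 = 4
  0+4 = 4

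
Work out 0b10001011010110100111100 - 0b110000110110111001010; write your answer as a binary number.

0b1011010011111101110010

Subtract column by column in base 2:
  0-0 → 0
  0-1 → 1 (borrow)
  1-0-1 → 0
  1-1 → 0
  1-0 → 1
  1-0 → 1
  0-1 → 1 (borrow)
  0-1-1 → 0 (borrow)
  1-1-1 → 1 (borrow)
  0-0-1 → 1 (borrow)
  1-1-1 → 1 (borrow)
  1-1-1 → 1 (borrow)
  0-0-1 → 1 (borrow)
  1-1-1 → 1 (borrow)
  0-1-1 → 0 (borrow)
  1-0-1 → 0
  1-0 → 1
  0-0 → 0
  1-0 → 1
  0-1 → 1 (borrow)
  0-1-1 → 0 (borrow)
  0-0-1 → 1 (borrow)
  1-0-1 → 0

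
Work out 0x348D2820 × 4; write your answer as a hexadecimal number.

0xD234A080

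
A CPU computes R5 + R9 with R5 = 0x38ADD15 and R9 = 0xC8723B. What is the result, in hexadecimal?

Add column by column in base 16, right to left:
  5+B = 0 carry 1
  1+3+1 = 5
  D+2 = F
  D+7 = 4 carry 1
  A+8+1 = 3 carry 1
  8+C+1 = 5 carry 1
  3+0+1 = 4

0x4534F50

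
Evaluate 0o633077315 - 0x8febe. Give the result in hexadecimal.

0o633077315 = 0x66c7ecd in hexadecimal.
Subtract column by column in base 16:
  d-e → f (borrow)
  c-b-1 → 0
  e-e → 0
  7-f → 8 (borrow)
  c-8-1 → 3
  6-0 → 6
  6-0 → 6

0x663800f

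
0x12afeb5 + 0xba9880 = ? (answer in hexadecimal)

0x1e59735

Add column by column in base 16, right to left:
  5+0 = 5
  b+8 = 3 carry 1
  e+8+1 = 7 carry 1
  f+9+1 = 9 carry 1
  a+a+1 = 5 carry 1
  2+b+1 = e
  1+0 = 1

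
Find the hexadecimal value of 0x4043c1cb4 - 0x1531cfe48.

Subtract column by column in base 16:
  4-8 → c (borrow)
  b-4-1 → 6
  c-e → e (borrow)
  1-f-1 → 1 (borrow)
  c-c-1 → f (borrow)
  3-1-1 → 1
  4-3 → 1
  0-5 → b (borrow)
  4-1-1 → 2

0x2b11f1e6c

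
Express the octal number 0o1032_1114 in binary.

Each octal digit is 3 bits: 1=001 0=000 3=011 2=010 1=001 1=001 1=001 4=100.

0b1000011010001001001100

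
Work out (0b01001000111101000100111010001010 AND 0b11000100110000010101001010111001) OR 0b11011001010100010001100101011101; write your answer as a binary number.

0b01001000111101000100111010001010 AND 0b11000100110000010101001010111001 = 0b01000000110000000100001010001000.
Then OR with 0b11011001010100010001100101011101.

0b11011001110100010101101111011101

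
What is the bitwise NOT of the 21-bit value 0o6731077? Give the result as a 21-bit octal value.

Each oct digit d becomes 7−d:
  6→1, 7→0, 3→4, 1→6, 0→7, 7→0, 7→0

0o1046700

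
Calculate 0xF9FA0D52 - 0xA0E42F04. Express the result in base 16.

Subtract column by column in base 16:
  2-4 → E (borrow)
  5-0-1 → 4
  D-F → E (borrow)
  0-2-1 → D (borrow)
  A-4-1 → 5
  F-E → 1
  9-0 → 9
  F-A → 5

0x5915DE4E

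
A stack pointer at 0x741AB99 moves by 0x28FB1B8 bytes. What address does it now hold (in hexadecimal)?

0x9D15D51

Add column by column in base 16, right to left:
  9+8 = 1 carry 1
  9+B+1 = 5 carry 1
  B+1+1 = D
  A+B = 5 carry 1
  1+F+1 = 1 carry 1
  4+8+1 = D
  7+2 = 9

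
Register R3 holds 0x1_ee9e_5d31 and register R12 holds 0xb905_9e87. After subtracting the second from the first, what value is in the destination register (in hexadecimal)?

0x13598beaa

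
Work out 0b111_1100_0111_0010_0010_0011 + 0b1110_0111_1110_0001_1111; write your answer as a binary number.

0b100010101111000001000010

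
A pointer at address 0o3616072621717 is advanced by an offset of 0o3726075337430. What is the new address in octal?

0o7544170161347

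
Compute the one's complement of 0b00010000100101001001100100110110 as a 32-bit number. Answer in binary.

Invert each bit: 00010000100101001001100100110110 → 11101111011010110110011011001001.

0b11101111011010110110011011001001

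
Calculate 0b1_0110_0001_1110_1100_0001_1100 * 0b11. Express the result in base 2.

Multiply each base-2 digit by 3, carrying:
  0×3 = 0 → write 0
  0×3 = 0 → write 0
  1×3 = 3 → write 1 carry 1
  1×3+1 = 4 → write 0 carry 2
  1×3+2 = 5 → write 1 carry 2
  0×3+2 = 2 → write 0 carry 1
  0×3+1 = 1 → write 1
  0×3 = 0 → write 0
  0×3 = 0 → write 0
  0×3 = 0 → write 0
  1×3 = 3 → write 1 carry 1
  1×3+1 = 4 → write 0 carry 2
  0×3+2 = 2 → write 0 carry 1
  1×3+1 = 4 → write 0 carry 2
  1×3+2 = 5 → write 1 carry 2
  1×3+2 = 5 → write 1 carry 2
  1×3+2 = 5 → write 1 carry 2
  0×3+2 = 2 → write 0 carry 1
  0×3+1 = 1 → write 1
  0×3 = 0 → write 0
  0×3 = 0 → write 0
  1×3 = 3 → write 1 carry 1
  1×3+1 = 4 → write 0 carry 2
  0×3+2 = 2 → write 0 carry 1
  1×3+1 = 4 → write 0 carry 2
  remaining carry: 10

0b100001001011100010001010100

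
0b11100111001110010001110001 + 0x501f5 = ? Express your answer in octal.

0b11100111001110010001110001 = 0o347162161 in octal.
0x501f5 = 0o1200765 in octal.
Add column by column in base 8, right to left:
  1+5 = 6
  6+6 = 4 carry 1
  1+7+1 = 1 carry 1
  2+0+1 = 3
  6+0 = 6
  1+2 = 3
  7+1 = 0 carry 1
  4+0+1 = 5
  3+0 = 3

0o350363146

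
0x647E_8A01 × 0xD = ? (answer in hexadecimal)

0x51A6D020D

Multiply each base-16 digit by 13, carrying:
  1×13 = 13 → write D
  0×13 = 0 → write 0
  A×13 = 130 → write 2 carry 8
  8×13+8 = 112 → write 0 carry 7
  E×13+7 = 189 → write D carry 11
  7×13+11 = 102 → write 6 carry 6
  4×13+6 = 58 → write A carry 3
  6×13+3 = 81 → write 1 carry 5
  remaining carry: 5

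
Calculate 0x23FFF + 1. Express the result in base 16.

0x24000

The trailing 3 digits are F (max in base 16), so adding 1 cascades: they roll to 0 and the next digit up increments.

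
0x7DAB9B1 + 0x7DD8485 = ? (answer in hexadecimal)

Add column by column in base 16, right to left:
  1+5 = 6
  B+8 = 3 carry 1
  9+4+1 = E
  B+8 = 3 carry 1
  A+D+1 = 8 carry 1
  D+D+1 = B carry 1
  7+7+1 = F

0xFB83E36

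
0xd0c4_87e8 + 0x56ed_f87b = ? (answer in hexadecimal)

Add column by column in base 16, right to left:
  8+b = 3 carry 1
  e+7+1 = 6 carry 1
  7+8+1 = 0 carry 1
  8+f+1 = 8 carry 1
  4+d+1 = 2 carry 1
  c+e+1 = b carry 1
  0+6+1 = 7
  d+5 = 2 carry 1
  final carry 1

0x127b28063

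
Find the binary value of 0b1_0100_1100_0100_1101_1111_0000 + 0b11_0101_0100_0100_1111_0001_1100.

0b100101000001001110100001100

Add column by column in base 2, right to left:
  0+0 = 0
  0+0 = 0
  0+1 = 1
  0+1 = 1
  1+1 = 0 carry 1
  1+0+1 = 0 carry 1
  1+0+1 = 0 carry 1
  1+0+1 = 0 carry 1
  1+1+1 = 1 carry 1
  0+1+1 = 0 carry 1
  1+1+1 = 1 carry 1
  1+1+1 = 1 carry 1
  0+0+1 = 1
  0+0 = 0
  1+1 = 0 carry 1
  0+0+1 = 1
  0+0 = 0
  0+0 = 0
  1+1 = 0 carry 1
  1+0+1 = 0 carry 1
  0+1+1 = 0 carry 1
  0+0+1 = 1
  1+1 = 0 carry 1
  0+0+1 = 1
  1+1 = 0 carry 1
  0+1+1 = 0 carry 1
  final carry 1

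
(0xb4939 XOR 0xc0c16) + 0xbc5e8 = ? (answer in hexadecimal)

First 0xb4939 XOR 0xc0c16 = 0x7452f.
Add column by column in base 16, right to left:
  f+8 = 7 carry 1
  2+e+1 = 1 carry 1
  5+5+1 = b
  4+c = 0 carry 1
  7+b+1 = 3 carry 1
  final carry 1

0x130b17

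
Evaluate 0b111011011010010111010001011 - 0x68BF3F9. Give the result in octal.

0b111011011010010111010001011 = 0o733227213 in octal.
0x68BF3F9 = 0o642771771 in octal.
Subtract column by column in base 8:
  3-1 → 2
  1-7 → 2 (borrow)
  2-7-1 → 2 (borrow)
  7-1-1 → 5
  2-7 → 3 (borrow)
  2-7-1 → 2 (borrow)
  3-2-1 → 0
  3-4 → 7 (borrow)
  7-6-1 → 0

0o70235222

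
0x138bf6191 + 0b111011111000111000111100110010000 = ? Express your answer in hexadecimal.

0b111011111000111000111100110010000 = 0x1df1c7990 in hexadecimal.
Add column by column in base 16, right to left:
  1+0 = 1
  9+9 = 2 carry 1
  1+9+1 = b
  6+7 = d
  f+c = b carry 1
  b+1+1 = d
  8+f = 7 carry 1
  3+d+1 = 1 carry 1
  1+1+1 = 3

0x317dbdb21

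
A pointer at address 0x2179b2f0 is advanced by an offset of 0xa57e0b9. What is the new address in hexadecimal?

0x2bd193a9

Add column by column in base 16, right to left:
  0+9 = 9
  f+b = a carry 1
  2+0+1 = 3
  b+e = 9 carry 1
  9+7+1 = 1 carry 1
  7+5+1 = d
  1+a = b
  2+0 = 2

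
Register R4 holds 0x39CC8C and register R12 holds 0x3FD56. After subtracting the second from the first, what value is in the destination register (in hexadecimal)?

Subtract column by column in base 16:
  C-6 → 6
  8-5 → 3
  C-D → F (borrow)
  C-F-1 → C (borrow)
  9-3-1 → 5
  3-0 → 3

0x35CF36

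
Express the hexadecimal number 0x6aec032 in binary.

Expand each hex digit to 4 bits: 6=0110 a=1010 e=1110 c=1100 0=0000 3=0011 2=0010.

0b110101011101100000000110010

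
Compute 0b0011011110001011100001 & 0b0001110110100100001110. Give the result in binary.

0b0001010110000000000000

AND bit by bit (1 only where both bits are 1):
  0011011110001011100001
& 0001110110100100001110
= 0001010110000000000000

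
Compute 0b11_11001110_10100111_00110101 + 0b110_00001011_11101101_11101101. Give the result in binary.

Add column by column in base 2, right to left:
  1+1 = 0 carry 1
  0+0+1 = 1
  1+1 = 0 carry 1
  0+1+1 = 0 carry 1
  1+0+1 = 0 carry 1
  1+1+1 = 1 carry 1
  0+1+1 = 0 carry 1
  0+1+1 = 0 carry 1
  1+1+1 = 1 carry 1
  1+0+1 = 0 carry 1
  1+1+1 = 1 carry 1
  0+1+1 = 0 carry 1
  0+0+1 = 1
  1+1 = 0 carry 1
  0+1+1 = 0 carry 1
  1+1+1 = 1 carry 1
  0+1+1 = 0 carry 1
  1+1+1 = 1 carry 1
  1+0+1 = 0 carry 1
  1+1+1 = 1 carry 1
  0+0+1 = 1
  0+0 = 0
  1+0 = 1
  1+0 = 1
  1+0 = 1
  1+1 = 0 carry 1
  0+1+1 = 0 carry 1
  final carry 1

0b1001110110101001010100100010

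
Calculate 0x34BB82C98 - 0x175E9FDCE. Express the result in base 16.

Subtract column by column in base 16:
  8-E → A (borrow)
  9-C-1 → C (borrow)
  C-D-1 → E (borrow)
  2-F-1 → 2 (borrow)
  8-9-1 → E (borrow)
  B-E-1 → C (borrow)
  B-5-1 → 5
  4-7 → D (borrow)
  3-1-1 → 1

0x1D5CE2ECA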